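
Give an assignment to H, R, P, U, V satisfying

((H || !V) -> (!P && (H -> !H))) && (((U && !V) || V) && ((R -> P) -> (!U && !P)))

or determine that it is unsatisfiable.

H: False, R: True, P: False, U: True, V: False

  (H || !V) -> (!P && (H -> !H)) = True
    H || !V = True
      !V = True
    !P && (H -> !H) = True
      !P = True
      H -> !H = True
        !H = True
  ((U && !V) || V) && ((R -> P) -> (!U && !P)) = True
    (U && !V) || V = True
      U && !V = True
        !V = True
    (R -> P) -> (!U && !P) = True
      R -> P = False
      !U && !P = False
        !U = False
        !P = True
Both conjuncts True, so the formula holds.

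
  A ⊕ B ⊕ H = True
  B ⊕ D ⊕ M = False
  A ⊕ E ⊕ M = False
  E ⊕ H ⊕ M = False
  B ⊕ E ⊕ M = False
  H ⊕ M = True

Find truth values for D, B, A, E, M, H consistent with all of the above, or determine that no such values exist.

D=T; B=T; A=T; E=T; M=F; H=T

A ⊕ B ⊕ H = T ⊕ T ⊕ T = True ✓
B ⊕ D ⊕ M = T ⊕ T ⊕ F = False ✓
A ⊕ E ⊕ M = T ⊕ T ⊕ F = False ✓
E ⊕ H ⊕ M = T ⊕ T ⊕ F = False ✓
B ⊕ E ⊕ M = T ⊕ T ⊕ F = False ✓
H ⊕ M = T ⊕ F = True ✓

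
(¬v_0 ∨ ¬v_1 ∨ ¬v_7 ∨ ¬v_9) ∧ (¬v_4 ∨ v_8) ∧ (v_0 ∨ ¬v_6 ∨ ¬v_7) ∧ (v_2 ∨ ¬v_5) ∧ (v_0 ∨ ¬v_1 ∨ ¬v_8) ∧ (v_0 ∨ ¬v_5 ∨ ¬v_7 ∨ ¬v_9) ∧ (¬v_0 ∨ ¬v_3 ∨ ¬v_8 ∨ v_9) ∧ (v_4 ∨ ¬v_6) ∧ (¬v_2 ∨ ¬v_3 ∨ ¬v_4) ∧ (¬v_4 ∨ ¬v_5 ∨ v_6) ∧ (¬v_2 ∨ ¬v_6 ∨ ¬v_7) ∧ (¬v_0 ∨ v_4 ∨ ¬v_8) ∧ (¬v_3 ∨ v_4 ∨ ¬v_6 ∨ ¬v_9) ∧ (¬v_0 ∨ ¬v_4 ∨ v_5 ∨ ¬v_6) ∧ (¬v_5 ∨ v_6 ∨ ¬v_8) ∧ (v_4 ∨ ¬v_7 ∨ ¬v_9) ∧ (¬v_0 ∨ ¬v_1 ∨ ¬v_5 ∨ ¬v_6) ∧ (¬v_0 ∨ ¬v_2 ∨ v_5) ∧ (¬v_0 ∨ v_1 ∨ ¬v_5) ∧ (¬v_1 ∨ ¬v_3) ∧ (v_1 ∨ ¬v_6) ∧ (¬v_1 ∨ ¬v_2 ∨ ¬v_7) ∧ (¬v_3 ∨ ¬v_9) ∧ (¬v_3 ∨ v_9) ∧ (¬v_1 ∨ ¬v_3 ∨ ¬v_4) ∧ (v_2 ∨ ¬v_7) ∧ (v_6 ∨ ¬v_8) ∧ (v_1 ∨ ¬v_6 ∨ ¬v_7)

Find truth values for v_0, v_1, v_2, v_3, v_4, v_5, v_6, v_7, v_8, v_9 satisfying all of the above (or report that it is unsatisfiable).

v_0=F, v_1=T, v_2=T, v_3=F, v_4=F, v_5=F, v_6=F, v_7=F, v_8=F, v_9=F

Set v_0 = False.
Set v_1 = True.
  then (v_0 ∨ ¬v_1 ∨ ¬v_8) forces v_8 = False.
  then (¬v_1 ∨ ¬v_3) forces v_3 = False.
  then (¬v_4 ∨ v_8) forces v_4 = False.
  then (v_4 ∨ ¬v_6) forces v_6 = False.
Set v_2 = True.
  then (¬v_1 ∨ ¬v_2 ∨ ¬v_7) forces v_7 = False.
Set v_5 = False.
Set v_9 = False.
All clauses satisfied.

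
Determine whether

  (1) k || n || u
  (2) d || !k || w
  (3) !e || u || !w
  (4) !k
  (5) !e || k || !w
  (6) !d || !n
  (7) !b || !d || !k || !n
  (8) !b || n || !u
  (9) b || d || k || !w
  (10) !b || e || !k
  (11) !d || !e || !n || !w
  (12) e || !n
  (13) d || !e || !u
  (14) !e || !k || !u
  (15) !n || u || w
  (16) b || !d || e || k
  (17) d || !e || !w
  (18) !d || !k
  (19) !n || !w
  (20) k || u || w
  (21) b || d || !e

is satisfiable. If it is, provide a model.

Unit clause (!k) forces k = False.
Set b = False.
Set d = True.
  then (!d || !n) forces n = False.
  then (b || !d || e || k) forces e = True.
  then (k || n || u) forces u = True.
  then (!e || k || !w) forces w = False.
All clauses satisfied.

k: False; b: False; d: True; n: False; w: False; e: True; u: True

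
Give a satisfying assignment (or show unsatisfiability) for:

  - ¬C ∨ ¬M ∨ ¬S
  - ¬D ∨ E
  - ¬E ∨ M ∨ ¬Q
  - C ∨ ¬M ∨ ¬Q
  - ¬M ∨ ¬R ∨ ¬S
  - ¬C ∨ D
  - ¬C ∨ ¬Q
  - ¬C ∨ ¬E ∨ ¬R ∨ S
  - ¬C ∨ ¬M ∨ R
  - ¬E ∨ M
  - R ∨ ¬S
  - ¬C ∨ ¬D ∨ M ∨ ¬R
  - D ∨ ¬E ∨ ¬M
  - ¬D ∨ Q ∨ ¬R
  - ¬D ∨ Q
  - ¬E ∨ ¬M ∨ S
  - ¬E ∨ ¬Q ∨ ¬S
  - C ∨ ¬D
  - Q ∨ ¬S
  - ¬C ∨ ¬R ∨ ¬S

Set S = False.
Set D = False.
  then (¬C ∨ D) forces C = False.
Set Q = False.
Try E = True:
  (¬E ∨ M) forces M = True.
  clause (D ∨ ¬E ∨ ¬M) is falsified — backtrack.
So E = False.
Set R = True.
Set M = True.
All clauses satisfied.

S: False, D: False, Q: False, E: False, R: True, M: True, C: False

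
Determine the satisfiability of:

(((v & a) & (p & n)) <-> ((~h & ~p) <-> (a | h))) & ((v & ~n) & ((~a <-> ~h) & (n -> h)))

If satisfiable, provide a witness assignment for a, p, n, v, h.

a: True, p: True, n: False, v: True, h: True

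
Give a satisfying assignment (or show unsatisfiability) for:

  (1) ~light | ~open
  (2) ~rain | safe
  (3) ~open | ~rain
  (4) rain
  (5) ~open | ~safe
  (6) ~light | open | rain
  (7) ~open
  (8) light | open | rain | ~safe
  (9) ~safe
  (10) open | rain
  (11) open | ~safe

Unsatisfiable — no assignment works.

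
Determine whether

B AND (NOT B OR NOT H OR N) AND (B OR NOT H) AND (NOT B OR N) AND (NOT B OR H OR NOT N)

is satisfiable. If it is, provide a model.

H = True, B = True, N = True

Unit clause (B) forces B = True.
In (NOT B OR N) only N is left, so N = True.
In (NOT B OR H OR NOT N) only H is left, so H = True.
Check each clause:
  (B): B holds.
  (NOT B OR NOT H OR N): N holds.
  (B OR NOT H): B holds.
  (NOT B OR N): N holds.
  (NOT B OR H OR NOT N): H holds.
All clauses satisfied.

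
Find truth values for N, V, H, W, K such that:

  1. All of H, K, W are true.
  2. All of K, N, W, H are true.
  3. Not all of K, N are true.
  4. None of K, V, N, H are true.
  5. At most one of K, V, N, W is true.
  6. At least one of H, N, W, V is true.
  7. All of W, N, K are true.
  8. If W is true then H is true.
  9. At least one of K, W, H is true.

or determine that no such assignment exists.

Unsatisfiable — no assignment works.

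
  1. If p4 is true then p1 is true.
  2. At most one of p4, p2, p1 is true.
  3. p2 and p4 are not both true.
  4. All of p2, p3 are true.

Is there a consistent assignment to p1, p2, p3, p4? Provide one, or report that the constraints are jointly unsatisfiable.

p1=F, p2=T, p3=T, p4=F

  (1) p4=F ⇒ p1: vacuous ✓
  (2) {p4, p2, p1}: 1 true — at most one ✓
  (3) p2=T, p4=F — not both ✓
  (4) {p2, p3}: all 2 true ✓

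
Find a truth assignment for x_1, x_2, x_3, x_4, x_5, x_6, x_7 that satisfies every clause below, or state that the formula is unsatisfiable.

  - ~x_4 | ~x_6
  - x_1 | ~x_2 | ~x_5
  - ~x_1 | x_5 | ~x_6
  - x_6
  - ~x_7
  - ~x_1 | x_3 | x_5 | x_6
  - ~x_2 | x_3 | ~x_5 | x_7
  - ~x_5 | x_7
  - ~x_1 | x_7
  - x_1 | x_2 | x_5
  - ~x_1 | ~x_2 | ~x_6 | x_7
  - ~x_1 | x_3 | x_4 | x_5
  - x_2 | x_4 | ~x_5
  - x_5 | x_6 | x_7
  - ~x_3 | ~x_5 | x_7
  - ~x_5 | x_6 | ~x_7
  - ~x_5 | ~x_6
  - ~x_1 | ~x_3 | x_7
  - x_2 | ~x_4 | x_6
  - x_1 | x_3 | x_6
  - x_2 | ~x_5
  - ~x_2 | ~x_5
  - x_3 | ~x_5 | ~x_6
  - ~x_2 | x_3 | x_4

Unit clause (x_6) forces x_6 = True.
Unit clause (~x_7) forces x_7 = False.
In (~x_5 | x_7) only ~x_5 is left, so x_5 = False.
In (~x_1 | x_7) only ~x_1 is left, so x_1 = False.
In (x_1 | x_2 | x_5) only x_2 is left, so x_2 = True.
In (~x_4 | ~x_6) only ~x_4 is left, so x_4 = False.
In (~x_2 | x_3 | x_4) only x_3 is left, so x_3 = True.
All clauses satisfied.

x_1 = False, x_2 = True, x_3 = True, x_4 = False, x_5 = False, x_6 = True, x_7 = False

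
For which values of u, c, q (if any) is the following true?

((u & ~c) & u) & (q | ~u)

u = True; c = False; q = True

  (u & ~c) & u = True
    u & ~c = True
      ~c = True
  q | ~u = True
    ~u = False
Both conjuncts True, so the formula holds.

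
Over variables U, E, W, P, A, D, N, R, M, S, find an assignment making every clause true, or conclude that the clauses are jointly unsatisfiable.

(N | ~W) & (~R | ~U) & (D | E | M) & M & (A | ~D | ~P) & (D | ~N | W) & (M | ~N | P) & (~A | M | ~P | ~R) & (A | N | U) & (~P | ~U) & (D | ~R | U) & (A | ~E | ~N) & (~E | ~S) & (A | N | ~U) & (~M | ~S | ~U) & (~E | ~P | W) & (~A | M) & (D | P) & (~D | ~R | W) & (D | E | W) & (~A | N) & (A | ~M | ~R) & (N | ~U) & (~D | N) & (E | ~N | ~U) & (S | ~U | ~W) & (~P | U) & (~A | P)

Unit clause (M) forces M = True.
Set U = False.
  then (~P | U) forces P = False.
  then (~A | P) forces A = False.
  then (A | N | U) forces N = True.
  then (A | ~E | ~N) forces E = False.
  then (D | P) forces D = True.
  then (A | ~M | ~R) forces R = False.
Set W = False.
Set S = False.
All clauses satisfied.

U = False, E = False, W = False, P = False, A = False, D = True, N = True, R = False, M = True, S = False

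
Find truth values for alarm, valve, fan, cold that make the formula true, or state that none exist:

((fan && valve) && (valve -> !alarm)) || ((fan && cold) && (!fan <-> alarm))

alarm=F, valve=T, fan=T, cold=T

  ((fan && valve) && (valve -> !alarm)) || ((fan && cold) && (!fan <-> alarm)) = True
    (fan && valve) && (valve -> !alarm) = True
      fan && valve = True
      valve -> !alarm = True
        !alarm = True
    (fan && cold) && (!fan <-> alarm) = True
      fan && cold = True
      !fan <-> alarm = True
        !fan = False
The formula evaluates to True.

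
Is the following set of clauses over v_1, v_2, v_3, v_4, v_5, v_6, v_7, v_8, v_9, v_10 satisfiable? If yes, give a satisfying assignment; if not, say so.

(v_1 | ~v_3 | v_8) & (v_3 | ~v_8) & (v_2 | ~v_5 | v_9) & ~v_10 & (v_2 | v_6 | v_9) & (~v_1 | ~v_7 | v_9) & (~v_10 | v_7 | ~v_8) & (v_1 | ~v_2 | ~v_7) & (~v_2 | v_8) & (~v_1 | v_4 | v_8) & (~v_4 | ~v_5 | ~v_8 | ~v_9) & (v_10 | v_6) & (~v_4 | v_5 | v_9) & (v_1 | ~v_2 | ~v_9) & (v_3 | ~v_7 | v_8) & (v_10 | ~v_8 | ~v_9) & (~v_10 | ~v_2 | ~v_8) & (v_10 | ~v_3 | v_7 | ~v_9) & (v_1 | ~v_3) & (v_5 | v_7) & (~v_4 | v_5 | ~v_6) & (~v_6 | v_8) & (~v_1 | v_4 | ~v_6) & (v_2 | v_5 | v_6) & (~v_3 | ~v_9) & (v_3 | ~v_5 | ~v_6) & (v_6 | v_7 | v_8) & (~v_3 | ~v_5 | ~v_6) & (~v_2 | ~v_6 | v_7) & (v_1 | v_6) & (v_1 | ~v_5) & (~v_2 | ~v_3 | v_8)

The formula is unsatisfiable.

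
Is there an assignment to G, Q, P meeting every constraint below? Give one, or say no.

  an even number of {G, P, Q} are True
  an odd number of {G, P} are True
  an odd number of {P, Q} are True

G = True; Q = True; P = False

{G, P, Q}: 2 true → even ✓
{G, P}: 1 true → odd ✓
{P, Q}: 1 true → odd ✓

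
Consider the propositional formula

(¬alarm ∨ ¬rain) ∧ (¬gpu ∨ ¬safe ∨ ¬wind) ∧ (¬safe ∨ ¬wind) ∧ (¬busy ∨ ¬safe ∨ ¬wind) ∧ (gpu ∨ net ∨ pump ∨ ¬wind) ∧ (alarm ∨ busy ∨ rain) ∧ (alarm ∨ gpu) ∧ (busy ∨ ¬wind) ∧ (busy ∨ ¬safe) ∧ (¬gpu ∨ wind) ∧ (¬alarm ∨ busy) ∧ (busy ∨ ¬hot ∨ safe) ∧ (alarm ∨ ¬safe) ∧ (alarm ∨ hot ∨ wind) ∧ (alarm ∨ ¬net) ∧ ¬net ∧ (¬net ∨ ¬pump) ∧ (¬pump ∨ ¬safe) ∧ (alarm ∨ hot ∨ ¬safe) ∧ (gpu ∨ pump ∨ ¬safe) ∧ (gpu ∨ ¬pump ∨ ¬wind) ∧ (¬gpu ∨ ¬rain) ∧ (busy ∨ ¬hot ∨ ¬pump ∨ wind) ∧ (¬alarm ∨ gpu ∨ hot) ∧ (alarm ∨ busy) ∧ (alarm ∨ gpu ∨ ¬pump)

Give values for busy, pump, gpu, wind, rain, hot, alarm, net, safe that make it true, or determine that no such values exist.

Unit clause (¬net) forces net = False.
Try busy = False:
  (busy ∨ ¬wind) forces wind = False.
  (busy ∨ ¬safe) forces safe = False.
  (¬gpu ∨ wind) forces gpu = False.
  (alarm ∨ gpu) forces alarm = True.
  clause (¬alarm ∨ busy) is falsified — backtrack.
So busy = True.
Set pump = True.
  then (¬pump ∨ ¬safe) forces safe = False.
Set gpu = True.
  then (¬gpu ∨ wind) forces wind = True.
  then (¬gpu ∨ ¬rain) forces rain = False.
Set hot = True.
Set alarm = False.
All clauses satisfied.

busy: True, pump: True, gpu: True, wind: True, rain: False, hot: True, alarm: False, net: False, safe: False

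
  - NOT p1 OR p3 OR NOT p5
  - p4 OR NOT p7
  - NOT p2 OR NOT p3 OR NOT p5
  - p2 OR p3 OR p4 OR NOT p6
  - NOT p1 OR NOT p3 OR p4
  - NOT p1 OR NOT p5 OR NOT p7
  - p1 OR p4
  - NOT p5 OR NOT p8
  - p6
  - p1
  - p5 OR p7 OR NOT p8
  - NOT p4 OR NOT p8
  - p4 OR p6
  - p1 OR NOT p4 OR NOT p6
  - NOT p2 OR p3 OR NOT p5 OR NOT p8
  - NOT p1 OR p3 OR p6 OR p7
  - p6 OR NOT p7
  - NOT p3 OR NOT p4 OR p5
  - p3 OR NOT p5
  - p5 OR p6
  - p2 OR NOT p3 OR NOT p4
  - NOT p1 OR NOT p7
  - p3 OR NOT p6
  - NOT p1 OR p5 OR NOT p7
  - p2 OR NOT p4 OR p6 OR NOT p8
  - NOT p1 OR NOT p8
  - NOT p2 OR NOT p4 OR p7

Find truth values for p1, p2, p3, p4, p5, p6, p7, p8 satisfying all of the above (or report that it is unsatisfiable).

The formula is unsatisfiable.

Case p1 = True:
  (p6) forces p6 = True.
  (NOT p1 OR NOT p7) forces p7 = False.
  (p3 OR NOT p6) forces p3 = True.
  (NOT p1 OR NOT p3 OR p4) forces p4 = True.
  (NOT p4 OR NOT p8) forces p8 = False.
  (NOT p3 OR NOT p4 OR p5) forces p5 = True.
  (NOT p2 OR NOT p3 OR NOT p5) forces p2 = False.
  Clause (p2 OR NOT p3 OR NOT p4) is falsified — contradiction.
Case p1 = False:
  Clause (p1) is falsified — contradiction.
Both cases fail, so the formula is unsatisfiable.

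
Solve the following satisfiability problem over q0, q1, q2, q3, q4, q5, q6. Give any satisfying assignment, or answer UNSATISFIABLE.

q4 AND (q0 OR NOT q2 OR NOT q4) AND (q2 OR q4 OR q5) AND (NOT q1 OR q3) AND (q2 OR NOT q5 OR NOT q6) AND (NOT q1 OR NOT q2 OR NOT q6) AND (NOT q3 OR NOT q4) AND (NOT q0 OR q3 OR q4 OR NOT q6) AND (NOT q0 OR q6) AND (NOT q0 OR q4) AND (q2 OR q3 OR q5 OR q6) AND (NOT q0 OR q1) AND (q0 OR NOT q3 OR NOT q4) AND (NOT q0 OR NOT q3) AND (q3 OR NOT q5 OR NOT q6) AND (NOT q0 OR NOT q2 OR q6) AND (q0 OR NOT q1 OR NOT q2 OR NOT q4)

q0 = False, q1 = False, q2 = False, q3 = False, q4 = True, q5 = False, q6 = True

Unit clause (q4) forces q4 = True.
In (NOT q3 OR NOT q4) only NOT q3 is left, so q3 = False.
In (NOT q1 OR q3) only NOT q1 is left, so q1 = False.
In (NOT q0 OR q1) only NOT q0 is left, so q0 = False.
In (q0 OR NOT q2 OR NOT q4) only NOT q2 is left, so q2 = False.
Set q5 = False.
  then (q2 OR q3 OR q5 OR q6) forces q6 = True.
All clauses satisfied.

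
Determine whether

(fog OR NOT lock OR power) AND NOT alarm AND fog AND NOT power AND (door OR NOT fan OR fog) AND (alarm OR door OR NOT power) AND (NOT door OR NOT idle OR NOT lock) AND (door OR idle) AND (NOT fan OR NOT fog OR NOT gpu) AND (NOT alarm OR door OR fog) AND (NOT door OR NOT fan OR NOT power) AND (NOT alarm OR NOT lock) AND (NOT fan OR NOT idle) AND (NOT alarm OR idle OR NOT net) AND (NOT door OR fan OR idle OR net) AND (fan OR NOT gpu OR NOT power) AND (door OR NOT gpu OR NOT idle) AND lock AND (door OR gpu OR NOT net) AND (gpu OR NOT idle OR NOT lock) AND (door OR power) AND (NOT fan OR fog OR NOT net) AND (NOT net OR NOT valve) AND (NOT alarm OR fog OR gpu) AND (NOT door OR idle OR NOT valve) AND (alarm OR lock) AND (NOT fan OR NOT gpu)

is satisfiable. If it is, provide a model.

idle=F; lock=T; door=T; fog=T; power=F; fan=T; alarm=F; net=T; gpu=F; valve=F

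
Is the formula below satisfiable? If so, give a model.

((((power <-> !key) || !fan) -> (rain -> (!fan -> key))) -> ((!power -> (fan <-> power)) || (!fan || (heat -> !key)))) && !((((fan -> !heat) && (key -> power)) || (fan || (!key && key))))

key = True; rain = True; fan = False; heat = False; power = False

  (((power <-> !key) || !fan) -> (rain -> (!fan -> key))) -> ((!power -> (fan <-> power)) || (!fan || (heat -> !key))) = True
    ((power <-> !key) || !fan) -> (rain -> (!fan -> key)) = True
      (power <-> !key) || !fan = True
        power <-> !key = True
          !key = False
        !fan = True
      rain -> (!fan -> key) = True
        !fan -> key = True
          !fan = True
    (!power -> (fan <-> power)) || (!fan || (heat -> !key)) = True
      !power -> (fan <-> power) = True
        !power = True
        fan <-> power = True
      !fan || (heat -> !key) = True
        !fan = True
        heat -> !key = True
          !key = False
  !((((fan -> !heat) && (key -> power)) || (fan || (!key && key)))) = True
    ((fan -> !heat) && (key -> power)) || (fan || (!key && key)) = False
      (fan -> !heat) && (key -> power) = False
        fan -> !heat = True
          !heat = True
        key -> power = False
      fan || (!key && key) = False
        !key && key = False
          !key = False
Both conjuncts True, so the formula holds.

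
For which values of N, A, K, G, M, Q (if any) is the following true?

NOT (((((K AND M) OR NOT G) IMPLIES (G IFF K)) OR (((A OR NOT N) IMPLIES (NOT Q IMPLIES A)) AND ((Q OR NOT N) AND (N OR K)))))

N: True, A: True, K: True, G: False, M: False, Q: False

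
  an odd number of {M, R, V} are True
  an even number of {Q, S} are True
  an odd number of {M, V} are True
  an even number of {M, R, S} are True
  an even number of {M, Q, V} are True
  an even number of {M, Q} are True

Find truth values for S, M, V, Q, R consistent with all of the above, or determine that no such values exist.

S: True; M: True; V: False; Q: True; R: False

{M, R, V}: 1 true → odd ✓
{Q, S}: 2 true → even ✓
{M, V}: 1 true → odd ✓
{M, R, S}: 2 true → even ✓
{M, Q, V}: 2 true → even ✓
{M, Q}: 2 true → even ✓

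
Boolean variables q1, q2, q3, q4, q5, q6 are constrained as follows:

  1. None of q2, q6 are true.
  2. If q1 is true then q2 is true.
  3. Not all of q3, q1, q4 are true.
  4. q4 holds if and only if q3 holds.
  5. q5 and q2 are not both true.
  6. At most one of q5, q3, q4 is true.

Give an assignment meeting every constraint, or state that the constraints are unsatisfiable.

q1 = False, q2 = False, q3 = False, q4 = False, q5 = False, q6 = False

  (1) {q2, q6}: 0 true — none ✓
  (2) q1=F ⇒ q2: vacuous ✓
  (3) {q3, q1, q4}: 0/3 true — not all ✓
  (4) q4=F, q3=F — same ✓
  (5) q5=F, q2=F — not both ✓
  (6) {q5, q3, q4}: 0 true — at most one ✓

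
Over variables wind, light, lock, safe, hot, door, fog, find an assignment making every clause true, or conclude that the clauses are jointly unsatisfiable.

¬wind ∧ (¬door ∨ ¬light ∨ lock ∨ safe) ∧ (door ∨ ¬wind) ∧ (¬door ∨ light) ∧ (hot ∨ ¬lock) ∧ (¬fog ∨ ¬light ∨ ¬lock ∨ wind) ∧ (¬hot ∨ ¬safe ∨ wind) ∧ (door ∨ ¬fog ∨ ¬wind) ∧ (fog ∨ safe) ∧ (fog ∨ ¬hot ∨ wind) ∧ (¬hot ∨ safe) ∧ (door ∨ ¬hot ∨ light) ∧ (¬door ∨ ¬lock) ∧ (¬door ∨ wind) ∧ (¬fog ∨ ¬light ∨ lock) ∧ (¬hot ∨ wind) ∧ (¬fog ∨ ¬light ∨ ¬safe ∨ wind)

Unit clause (¬wind) forces wind = False.
In (¬door ∨ wind) only ¬door is left, so door = False.
In (¬hot ∨ wind) only ¬hot is left, so hot = False.
In (hot ∨ ¬lock) only ¬lock is left, so lock = False.
Set light = True.
  then (¬fog ∨ ¬light ∨ lock) forces fog = False.
  then (fog ∨ safe) forces safe = True.
All clauses satisfied.

wind: False, light: True, lock: False, safe: True, hot: False, door: False, fog: False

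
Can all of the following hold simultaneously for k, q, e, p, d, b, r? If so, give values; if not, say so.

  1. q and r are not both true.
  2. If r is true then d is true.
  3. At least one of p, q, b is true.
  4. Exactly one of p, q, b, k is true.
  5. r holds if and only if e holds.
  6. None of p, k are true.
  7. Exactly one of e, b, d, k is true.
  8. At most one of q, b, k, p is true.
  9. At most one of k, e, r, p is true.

k: False, q: False, e: False, p: False, d: False, b: True, r: False

  (1) q=F, r=F — not both ✓
  (2) r=F ⇒ d: vacuous ✓
  (3) {p, q, b}: 1 true — at least one ✓
  (4) {p, q, b, k}: 1 true — exactly one ✓
  (5) r=F, e=F — same ✓
  (6) {p, k}: 0 true — none ✓
  (7) {e, b, d, k}: 1 true — exactly one ✓
  (8) {q, b, k, p}: 1 true — at most one ✓
  (9) {k, e, r, p}: 0 true — at most one ✓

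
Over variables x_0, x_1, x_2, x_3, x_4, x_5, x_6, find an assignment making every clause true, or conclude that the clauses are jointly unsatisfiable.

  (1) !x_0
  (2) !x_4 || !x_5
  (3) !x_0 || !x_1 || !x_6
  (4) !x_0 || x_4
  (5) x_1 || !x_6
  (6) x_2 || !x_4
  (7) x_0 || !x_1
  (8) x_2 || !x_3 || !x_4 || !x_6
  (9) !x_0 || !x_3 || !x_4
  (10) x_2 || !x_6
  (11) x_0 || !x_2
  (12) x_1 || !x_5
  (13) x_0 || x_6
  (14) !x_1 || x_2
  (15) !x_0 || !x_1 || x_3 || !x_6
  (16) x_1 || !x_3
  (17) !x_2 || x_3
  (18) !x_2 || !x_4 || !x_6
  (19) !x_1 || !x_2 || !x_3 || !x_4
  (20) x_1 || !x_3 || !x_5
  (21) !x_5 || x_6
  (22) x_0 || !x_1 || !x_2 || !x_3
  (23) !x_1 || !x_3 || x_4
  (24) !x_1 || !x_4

No satisfying assignment exists.

Case x_0 = True:
  Clause (!x_0) is falsified — contradiction.
Case x_0 = False:
  (x_0 || !x_1) forces x_1 = False.
  (x_1 || !x_6) forces x_6 = False.
  Clause (x_0 || x_6) is falsified — contradiction.
Both cases fail, so the formula is unsatisfiable.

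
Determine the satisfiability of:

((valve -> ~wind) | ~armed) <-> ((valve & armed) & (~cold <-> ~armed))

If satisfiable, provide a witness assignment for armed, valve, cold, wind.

armed = True, valve = True, cold = True, wind = False

  ((valve -> ~wind) | ~armed) <-> ((valve & armed) & (~cold <-> ~armed)) = True
    (valve -> ~wind) | ~armed = True
      valve -> ~wind = True
        ~wind = True
      ~armed = False
    (valve & armed) & (~cold <-> ~armed) = True
      valve & armed = True
      ~cold <-> ~armed = True
        ~cold = False
        ~armed = False
The formula evaluates to True.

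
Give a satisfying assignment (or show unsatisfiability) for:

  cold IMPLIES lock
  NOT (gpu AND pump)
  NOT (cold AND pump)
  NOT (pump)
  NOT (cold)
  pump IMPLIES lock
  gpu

pump = False, lock = True, gpu = True, cold = False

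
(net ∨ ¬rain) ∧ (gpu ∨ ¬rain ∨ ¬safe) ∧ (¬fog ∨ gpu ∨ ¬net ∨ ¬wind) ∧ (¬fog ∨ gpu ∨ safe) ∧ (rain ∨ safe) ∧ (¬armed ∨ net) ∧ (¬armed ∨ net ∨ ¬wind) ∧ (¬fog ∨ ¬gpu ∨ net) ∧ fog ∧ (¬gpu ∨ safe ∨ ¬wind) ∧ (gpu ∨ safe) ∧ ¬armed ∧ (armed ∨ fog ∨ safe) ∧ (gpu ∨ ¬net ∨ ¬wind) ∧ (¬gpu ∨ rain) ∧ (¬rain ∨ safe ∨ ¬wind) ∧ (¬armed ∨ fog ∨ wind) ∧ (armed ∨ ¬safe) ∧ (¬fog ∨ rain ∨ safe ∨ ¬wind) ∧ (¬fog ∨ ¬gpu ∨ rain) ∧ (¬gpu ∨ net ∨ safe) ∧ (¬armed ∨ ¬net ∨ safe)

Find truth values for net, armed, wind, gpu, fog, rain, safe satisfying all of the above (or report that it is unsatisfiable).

net = True, armed = False, wind = False, gpu = True, fog = True, rain = True, safe = False

Unit clause (fog) forces fog = True.
Unit clause (¬armed) forces armed = False.
In (armed ∨ ¬safe) only ¬safe is left, so safe = False.
In (¬fog ∨ gpu ∨ safe) only gpu is left, so gpu = True.
In (rain ∨ safe) only rain is left, so rain = True.
In (¬fog ∨ ¬gpu ∨ net) only net is left, so net = True.
In (¬gpu ∨ safe ∨ ¬wind) only ¬wind is left, so wind = False.
All clauses satisfied.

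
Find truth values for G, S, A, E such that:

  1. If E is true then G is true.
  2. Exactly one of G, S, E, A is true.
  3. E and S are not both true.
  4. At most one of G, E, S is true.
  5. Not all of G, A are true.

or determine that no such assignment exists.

G: True; S: False; A: False; E: False

  (1) E=F ⇒ G: vacuous ✓
  (2) {G, S, E, A}: 1 true — exactly one ✓
  (3) E=F, S=F — not both ✓
  (4) {G, E, S}: 1 true — at most one ✓
  (5) {G, A}: 1/2 true — not all ✓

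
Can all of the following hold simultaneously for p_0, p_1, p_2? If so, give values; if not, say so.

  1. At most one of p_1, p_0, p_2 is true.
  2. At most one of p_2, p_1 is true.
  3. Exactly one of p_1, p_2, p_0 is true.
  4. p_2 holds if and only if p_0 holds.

p_0=F; p_1=T; p_2=F

  (1) {p_1, p_0, p_2}: 1 true — at most one ✓
  (2) {p_2, p_1}: 1 true — at most one ✓
  (3) {p_1, p_2, p_0}: 1 true — exactly one ✓
  (4) p_2=F, p_0=F — same ✓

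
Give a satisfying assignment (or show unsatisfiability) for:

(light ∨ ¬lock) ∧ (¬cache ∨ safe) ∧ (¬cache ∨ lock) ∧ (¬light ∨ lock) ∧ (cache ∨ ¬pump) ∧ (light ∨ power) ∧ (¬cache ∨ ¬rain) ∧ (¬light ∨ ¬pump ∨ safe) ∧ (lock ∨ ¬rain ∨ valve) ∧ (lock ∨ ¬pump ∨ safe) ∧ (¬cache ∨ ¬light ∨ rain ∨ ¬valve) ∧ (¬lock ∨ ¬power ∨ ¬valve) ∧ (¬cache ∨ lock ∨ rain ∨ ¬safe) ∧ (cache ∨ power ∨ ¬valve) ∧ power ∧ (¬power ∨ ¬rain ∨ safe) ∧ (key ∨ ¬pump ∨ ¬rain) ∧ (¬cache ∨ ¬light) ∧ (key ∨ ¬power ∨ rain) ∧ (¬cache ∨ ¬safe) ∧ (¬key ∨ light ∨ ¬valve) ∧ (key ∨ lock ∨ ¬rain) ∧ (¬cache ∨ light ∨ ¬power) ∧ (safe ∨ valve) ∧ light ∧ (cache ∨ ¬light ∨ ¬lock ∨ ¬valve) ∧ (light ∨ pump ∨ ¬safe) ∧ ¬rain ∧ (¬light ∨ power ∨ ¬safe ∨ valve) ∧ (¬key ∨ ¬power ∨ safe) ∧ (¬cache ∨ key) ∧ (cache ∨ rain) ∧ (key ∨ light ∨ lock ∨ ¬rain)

Unsatisfiable — no assignment works.

Case rain = True:
  Clause (¬rain) is falsified — contradiction.
Case rain = False:
  (power) forces power = True.
  (key ∨ ¬power ∨ rain) forces key = True.
  (light) forces light = True.
  (¬light ∨ lock) forces lock = True.
  (¬lock ∨ ¬power ∨ ¬valve) forces valve = False.
  (¬cache ∨ ¬light) forces cache = False.
  Clause (cache ∨ rain) is falsified — contradiction.
Both cases fail, so the formula is unsatisfiable.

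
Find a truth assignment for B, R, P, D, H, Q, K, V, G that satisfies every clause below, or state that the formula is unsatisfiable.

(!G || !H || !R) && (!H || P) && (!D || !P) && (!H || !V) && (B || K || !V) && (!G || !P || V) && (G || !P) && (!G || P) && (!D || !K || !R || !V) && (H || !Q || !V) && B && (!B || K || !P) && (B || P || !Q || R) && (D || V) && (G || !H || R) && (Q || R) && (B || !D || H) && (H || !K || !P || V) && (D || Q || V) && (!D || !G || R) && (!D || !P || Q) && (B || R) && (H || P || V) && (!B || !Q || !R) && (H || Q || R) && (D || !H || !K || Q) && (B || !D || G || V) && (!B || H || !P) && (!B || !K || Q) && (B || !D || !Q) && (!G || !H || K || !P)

Unit clause (B) forces B = True.
Set R = True.
  then (!B || !Q || !R) forces Q = False.
  then (!B || !K || Q) forces K = False.
  then (!B || K || !P) forces P = False.
  then (!H || P) forces H = False.
  then (!G || P) forces G = False.
  then (H || P || V) forces V = True.
Set D = False.
All clauses satisfied.

B = True; R = True; P = False; D = False; H = False; Q = False; K = False; V = True; G = False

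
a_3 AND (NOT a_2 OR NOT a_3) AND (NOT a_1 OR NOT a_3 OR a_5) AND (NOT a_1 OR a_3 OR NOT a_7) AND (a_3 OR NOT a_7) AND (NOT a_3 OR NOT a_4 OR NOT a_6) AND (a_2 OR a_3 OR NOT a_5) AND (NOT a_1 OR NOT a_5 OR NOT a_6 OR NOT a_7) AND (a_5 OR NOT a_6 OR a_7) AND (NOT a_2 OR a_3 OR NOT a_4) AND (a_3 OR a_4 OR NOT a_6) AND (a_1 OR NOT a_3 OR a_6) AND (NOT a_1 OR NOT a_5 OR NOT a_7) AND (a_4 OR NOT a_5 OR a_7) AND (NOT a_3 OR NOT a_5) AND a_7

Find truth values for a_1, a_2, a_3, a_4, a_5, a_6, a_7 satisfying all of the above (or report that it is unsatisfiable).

a_1: False, a_2: False, a_3: True, a_4: False, a_5: False, a_6: True, a_7: True

Unit clause (a_3) forces a_3 = True.
In (NOT a_2 OR NOT a_3) only NOT a_2 is left, so a_2 = False.
In (NOT a_3 OR NOT a_5) only NOT a_5 is left, so a_5 = False.
Unit clause (a_7) forces a_7 = True.
In (NOT a_1 OR NOT a_3 OR a_5) only NOT a_1 is left, so a_1 = False.
In (a_1 OR NOT a_3 OR a_6) only a_6 is left, so a_6 = True.
In (NOT a_3 OR NOT a_4 OR NOT a_6) only NOT a_4 is left, so a_4 = False.
All clauses satisfied.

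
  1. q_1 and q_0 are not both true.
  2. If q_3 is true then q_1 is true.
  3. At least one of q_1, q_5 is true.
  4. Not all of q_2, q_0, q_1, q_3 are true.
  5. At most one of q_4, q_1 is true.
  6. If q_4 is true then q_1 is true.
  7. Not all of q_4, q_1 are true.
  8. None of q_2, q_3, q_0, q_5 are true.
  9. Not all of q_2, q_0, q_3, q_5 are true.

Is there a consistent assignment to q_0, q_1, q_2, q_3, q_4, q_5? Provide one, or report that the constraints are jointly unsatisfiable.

q_0 = False; q_1 = True; q_2 = False; q_3 = False; q_4 = False; q_5 = False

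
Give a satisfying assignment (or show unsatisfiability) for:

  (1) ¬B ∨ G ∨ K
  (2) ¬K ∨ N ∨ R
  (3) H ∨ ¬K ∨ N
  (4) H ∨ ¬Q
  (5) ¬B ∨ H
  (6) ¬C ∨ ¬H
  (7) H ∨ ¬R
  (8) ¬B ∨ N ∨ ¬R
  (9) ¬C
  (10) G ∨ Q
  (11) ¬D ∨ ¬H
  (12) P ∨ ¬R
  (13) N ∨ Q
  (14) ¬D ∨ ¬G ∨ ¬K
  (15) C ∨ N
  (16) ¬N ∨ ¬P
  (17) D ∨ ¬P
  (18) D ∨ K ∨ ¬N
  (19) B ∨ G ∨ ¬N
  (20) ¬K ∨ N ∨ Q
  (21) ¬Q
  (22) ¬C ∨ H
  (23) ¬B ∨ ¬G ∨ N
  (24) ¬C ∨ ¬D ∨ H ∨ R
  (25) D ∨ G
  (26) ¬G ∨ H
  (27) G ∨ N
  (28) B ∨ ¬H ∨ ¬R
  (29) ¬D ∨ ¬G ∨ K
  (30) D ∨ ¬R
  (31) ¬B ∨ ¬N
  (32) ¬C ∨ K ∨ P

P=F, B=F, H=T, G=T, R=F, N=T, K=T, C=F, Q=F, D=F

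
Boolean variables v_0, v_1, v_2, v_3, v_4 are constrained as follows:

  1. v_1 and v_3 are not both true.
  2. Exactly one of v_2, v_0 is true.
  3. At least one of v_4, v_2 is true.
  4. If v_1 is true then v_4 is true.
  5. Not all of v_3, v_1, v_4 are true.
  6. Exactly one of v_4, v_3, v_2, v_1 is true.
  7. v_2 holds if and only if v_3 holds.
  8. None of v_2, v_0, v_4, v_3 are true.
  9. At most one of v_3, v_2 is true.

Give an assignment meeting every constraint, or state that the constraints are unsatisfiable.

Case v_0 = True:
  Constraint (8) is violated (v_0=T) — contradiction.
Case v_0 = False:
  (2) with v_0=F forces v_2 = True.
  Constraint (8) is violated (v_2=T) — contradiction.
Both cases fail — unsatisfiable.

Unsatisfiable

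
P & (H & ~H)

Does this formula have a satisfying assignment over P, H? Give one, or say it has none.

No satisfying assignment exists.

Case H = True: the conjunct ~H is False.
Case H = False: the conjunct H is False.
Both cases fail — unsatisfiable.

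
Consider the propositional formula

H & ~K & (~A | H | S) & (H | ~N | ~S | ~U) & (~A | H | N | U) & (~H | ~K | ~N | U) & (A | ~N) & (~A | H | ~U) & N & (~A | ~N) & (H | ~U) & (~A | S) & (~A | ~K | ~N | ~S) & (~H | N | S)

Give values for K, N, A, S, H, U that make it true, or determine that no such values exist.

Case K = True:
  Clause (~K) is falsified — contradiction.
Case K = False:
  (H) forces H = True.
  (N) forces N = True.
  (A | ~N) forces A = True.
  Clause (~A | ~N) is falsified — contradiction.
Both cases fail, so the formula is unsatisfiable.

Unsatisfiable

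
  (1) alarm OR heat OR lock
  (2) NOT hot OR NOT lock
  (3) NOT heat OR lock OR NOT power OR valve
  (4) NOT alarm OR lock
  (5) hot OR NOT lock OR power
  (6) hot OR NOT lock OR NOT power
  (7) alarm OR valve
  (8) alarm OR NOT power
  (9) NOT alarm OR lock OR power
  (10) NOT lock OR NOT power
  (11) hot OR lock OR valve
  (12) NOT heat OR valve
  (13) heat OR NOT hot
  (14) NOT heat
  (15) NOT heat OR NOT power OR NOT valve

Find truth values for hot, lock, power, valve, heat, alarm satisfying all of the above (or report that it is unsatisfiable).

UNSATISFIABLE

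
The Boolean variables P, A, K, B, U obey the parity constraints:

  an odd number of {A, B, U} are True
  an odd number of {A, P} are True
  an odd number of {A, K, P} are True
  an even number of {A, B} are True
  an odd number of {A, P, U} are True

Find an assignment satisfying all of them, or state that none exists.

Unsatisfiable — no assignment works.

Adding constraints 1, 2, 4, 5 mod 2: every variable appears an even number of times on the left, so the left side is 0.
But the right sides sum to 1 (mod 2). 0 ≠ 1 — the system is inconsistent.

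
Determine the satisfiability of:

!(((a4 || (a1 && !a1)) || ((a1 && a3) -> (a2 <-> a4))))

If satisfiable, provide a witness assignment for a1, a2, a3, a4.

a1 = True, a2 = True, a3 = True, a4 = False

  !(((a4 || (a1 && !a1)) || ((a1 && a3) -> (a2 <-> a4)))) = True
    (a4 || (a1 && !a1)) || ((a1 && a3) -> (a2 <-> a4)) = False
      a4 || (a1 && !a1) = False
        a1 && !a1 = False
          !a1 = False
      (a1 && a3) -> (a2 <-> a4) = False
        a1 && a3 = True
        a2 <-> a4 = False
The formula evaluates to True.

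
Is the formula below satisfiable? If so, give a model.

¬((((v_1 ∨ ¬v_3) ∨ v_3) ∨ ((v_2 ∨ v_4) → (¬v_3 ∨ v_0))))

Unsatisfiable

Case v_3 = True: the formula becomes ¬((True ∨ ((v_2 ∨ v_4) → v_0))) = False.
Case v_3 = False: the formula becomes ¬((True ∨ True)) = False.
Both cases fail — unsatisfiable.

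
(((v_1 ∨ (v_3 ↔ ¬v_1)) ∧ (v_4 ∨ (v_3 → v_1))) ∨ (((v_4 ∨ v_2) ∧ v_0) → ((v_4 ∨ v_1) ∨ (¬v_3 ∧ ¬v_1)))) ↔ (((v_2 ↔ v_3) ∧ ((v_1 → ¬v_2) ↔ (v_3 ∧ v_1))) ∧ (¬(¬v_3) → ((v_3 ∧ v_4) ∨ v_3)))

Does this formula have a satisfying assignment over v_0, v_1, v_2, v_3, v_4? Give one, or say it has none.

v_0: True; v_1: False; v_2: True; v_3: True; v_4: False

  (((v_1 ∨ (v_3 ↔ ¬v_1)) ∧ (v_4 ∨ (v_3 → v_1))) ∨ (((v_4 ∨ v_2) ∧ v_0) → ((v_4 ∨ v_1) ∨ (¬v_3 ∧ ¬v_1)))) ↔ (((v_2 ↔ v_3) ∧ ((v_1 → ¬v_2) ↔ (v_3 ∧ v_1))) ∧ (¬(¬v_3) → ((v_3 ∧ v_4) ∨ v_3))) = True
    ((v_1 ∨ (v_3 ↔ ¬v_1)) ∧ (v_4 ∨ (v_3 → v_1))) ∨ (((v_4 ∨ v_2) ∧ v_0) → ((v_4 ∨ v_1) ∨ (¬v_3 ∧ ¬v_1))) = False
      (v_1 ∨ (v_3 ↔ ¬v_1)) ∧ (v_4 ∨ (v_3 → v_1)) = False
        v_1 ∨ (v_3 ↔ ¬v_1) = True
          v_3 ↔ ¬v_1 = True
            ¬v_1 = True
        v_4 ∨ (v_3 → v_1) = False
          v_3 → v_1 = False
      ((v_4 ∨ v_2) ∧ v_0) → ((v_4 ∨ v_1) ∨ (¬v_3 ∧ ¬v_1)) = False
        (v_4 ∨ v_2) ∧ v_0 = True
          v_4 ∨ v_2 = True
        (v_4 ∨ v_1) ∨ (¬v_3 ∧ ¬v_1) = False
          v_4 ∨ v_1 = False
          ¬v_3 ∧ ¬v_1 = False
            ¬v_3 = False
            ¬v_1 = True
    ((v_2 ↔ v_3) ∧ ((v_1 → ¬v_2) ↔ (v_3 ∧ v_1))) ∧ (¬(¬v_3) → ((v_3 ∧ v_4) ∨ v_3)) = False
      (v_2 ↔ v_3) ∧ ((v_1 → ¬v_2) ↔ (v_3 ∧ v_1)) = False
        v_2 ↔ v_3 = True
        (v_1 → ¬v_2) ↔ (v_3 ∧ v_1) = False
          v_1 → ¬v_2 = True
            ¬v_2 = False
          v_3 ∧ v_1 = False
      ¬(¬v_3) → ((v_3 ∧ v_4) ∨ v_3) = True
        ¬(¬v_3) = True
          ¬v_3 = False
        (v_3 ∧ v_4) ∨ v_3 = True
          v_3 ∧ v_4 = False
The formula evaluates to True.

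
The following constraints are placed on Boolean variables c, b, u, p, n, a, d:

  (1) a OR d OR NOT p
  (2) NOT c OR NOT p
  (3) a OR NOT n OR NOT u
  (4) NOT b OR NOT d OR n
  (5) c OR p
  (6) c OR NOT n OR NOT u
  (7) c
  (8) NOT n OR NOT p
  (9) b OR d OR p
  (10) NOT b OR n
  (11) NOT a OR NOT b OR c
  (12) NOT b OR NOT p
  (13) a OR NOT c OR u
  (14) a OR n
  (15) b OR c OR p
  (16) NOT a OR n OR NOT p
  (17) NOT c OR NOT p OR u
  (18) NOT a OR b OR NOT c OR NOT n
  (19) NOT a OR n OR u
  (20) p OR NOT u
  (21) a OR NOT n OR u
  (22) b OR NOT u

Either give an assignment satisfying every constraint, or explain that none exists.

Unit clause (c) forces c = True.
In (NOT c OR NOT p) only NOT p is left, so p = False.
In (p OR NOT u) only NOT u is left, so u = False.
In (a OR NOT c OR u) only a is left, so a = True.
In (NOT a OR n OR u) only n is left, so n = True.
In (NOT a OR b OR NOT c OR NOT n) only b is left, so b = True.
Set d = False.
All clauses satisfied.

c = True, b = True, u = False, p = False, n = True, a = True, d = False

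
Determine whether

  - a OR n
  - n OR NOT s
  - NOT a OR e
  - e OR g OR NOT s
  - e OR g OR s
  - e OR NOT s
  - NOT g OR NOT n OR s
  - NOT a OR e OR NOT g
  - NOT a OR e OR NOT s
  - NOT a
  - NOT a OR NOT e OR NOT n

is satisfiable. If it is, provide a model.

g: True, e: True, a: False, n: True, s: True

Unit clause (NOT a) forces a = False.
In (a OR n) only n is left, so n = True.
Set g = True.
  then (NOT g OR NOT n OR s) forces s = True.
  then (e OR NOT s) forces e = True.
All clauses satisfied.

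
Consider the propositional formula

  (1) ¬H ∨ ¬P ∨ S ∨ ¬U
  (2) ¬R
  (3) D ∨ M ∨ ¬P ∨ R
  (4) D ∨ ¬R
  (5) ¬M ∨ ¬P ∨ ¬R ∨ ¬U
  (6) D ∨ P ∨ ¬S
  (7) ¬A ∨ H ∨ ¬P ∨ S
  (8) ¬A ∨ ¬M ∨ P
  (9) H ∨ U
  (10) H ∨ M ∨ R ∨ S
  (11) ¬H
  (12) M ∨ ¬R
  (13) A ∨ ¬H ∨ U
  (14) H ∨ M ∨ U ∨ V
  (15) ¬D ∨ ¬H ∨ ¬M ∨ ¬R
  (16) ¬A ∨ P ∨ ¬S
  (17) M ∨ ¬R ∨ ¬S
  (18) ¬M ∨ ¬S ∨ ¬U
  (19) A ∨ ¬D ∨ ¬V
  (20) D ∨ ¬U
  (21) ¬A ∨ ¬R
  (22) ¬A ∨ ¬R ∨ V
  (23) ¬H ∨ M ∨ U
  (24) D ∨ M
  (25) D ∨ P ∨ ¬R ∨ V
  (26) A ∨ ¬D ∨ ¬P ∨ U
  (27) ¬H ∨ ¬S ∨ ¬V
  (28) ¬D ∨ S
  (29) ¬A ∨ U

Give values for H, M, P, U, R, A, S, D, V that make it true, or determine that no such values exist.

H = False; M = False; P = False; U = True; R = False; A = False; S = True; D = True; V = False

Unit clause (¬R) forces R = False.
Unit clause (¬H) forces H = False.
In (H ∨ U) only U is left, so U = True.
In (D ∨ ¬U) only D is left, so D = True.
In (¬D ∨ S) only S is left, so S = True.
In (¬M ∨ ¬S ∨ ¬U) only ¬M is left, so M = False.
Set P = False.
  then (¬A ∨ P ∨ ¬S) forces A = False.
  then (A ∨ ¬D ∨ ¬V) forces V = False.
All clauses satisfied.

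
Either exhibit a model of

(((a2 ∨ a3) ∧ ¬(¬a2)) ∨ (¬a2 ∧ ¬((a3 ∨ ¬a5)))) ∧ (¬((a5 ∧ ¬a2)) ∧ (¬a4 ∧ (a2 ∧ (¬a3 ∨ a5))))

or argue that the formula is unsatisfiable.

a2 = True; a3 = True; a4 = False; a5 = True

  ((a2 ∨ a3) ∧ ¬(¬a2)) ∨ (¬a2 ∧ ¬((a3 ∨ ¬a5))) = True
    (a2 ∨ a3) ∧ ¬(¬a2) = True
      a2 ∨ a3 = True
      ¬(¬a2) = True
        ¬a2 = False
    ¬a2 ∧ ¬((a3 ∨ ¬a5)) = False
      ¬a2 = False
      ¬((a3 ∨ ¬a5)) = False
        a3 ∨ ¬a5 = True
          ¬a5 = False
  ¬((a5 ∧ ¬a2)) ∧ (¬a4 ∧ (a2 ∧ (¬a3 ∨ a5))) = True
    ¬((a5 ∧ ¬a2)) = True
      a5 ∧ ¬a2 = False
        ¬a2 = False
    ¬a4 ∧ (a2 ∧ (¬a3 ∨ a5)) = True
      ¬a4 = True
      a2 ∧ (¬a3 ∨ a5) = True
        ¬a3 ∨ a5 = True
          ¬a3 = False
Both conjuncts True, so the formula holds.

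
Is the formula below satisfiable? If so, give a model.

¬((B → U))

B = True; U = False

  ¬((B → U)) = True
    B → U = False
The formula evaluates to True.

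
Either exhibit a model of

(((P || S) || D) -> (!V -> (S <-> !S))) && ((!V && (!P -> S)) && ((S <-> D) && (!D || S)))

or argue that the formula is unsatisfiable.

The formula is unsatisfiable.

Case S = True: the formula simplifies to V && (!V && D).
  V = True: the conjunct !V is False.
  V = False: the conjunct V is False.
Case S = False: the formula simplifies to ((P || D) -> V) && ((!V && P) && (!D && !D)).
  D = True: the conjunct !D is False.
  D = False: simplifies to (P -> V) && (!V && P).
    P = True: simplifies to V && !V.
      V = True: the conjunct !V is False.
      V = False: the conjunct V is False.
    P = False: the conjunct P is False.
Both cases fail — unsatisfiable.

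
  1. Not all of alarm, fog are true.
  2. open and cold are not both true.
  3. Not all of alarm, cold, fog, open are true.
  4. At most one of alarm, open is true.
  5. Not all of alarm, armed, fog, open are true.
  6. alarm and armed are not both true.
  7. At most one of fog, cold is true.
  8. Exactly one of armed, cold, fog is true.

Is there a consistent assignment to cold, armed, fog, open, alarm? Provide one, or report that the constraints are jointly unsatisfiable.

cold = False; armed = True; fog = False; open = True; alarm = False

  (1) {alarm, fog}: 0/2 true — not all ✓
  (2) open=T, cold=F — not both ✓
  (3) {alarm, cold, fog, open}: 1/4 true — not all ✓
  (4) {alarm, open}: 1 true — at most one ✓
  (5) {alarm, armed, fog, open}: 2/4 true — not all ✓
  (6) alarm=F, armed=T — not both ✓
  (7) {fog, cold}: 0 true — at most one ✓
  (8) {armed, cold, fog}: 1 true — exactly one ✓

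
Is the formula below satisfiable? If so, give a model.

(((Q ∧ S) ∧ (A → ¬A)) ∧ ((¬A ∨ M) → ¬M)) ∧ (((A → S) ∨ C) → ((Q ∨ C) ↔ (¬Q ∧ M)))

Unsatisfiable

Case A = True: the conjunct A → ¬A becomes True → ¬True = False.
Case A = False: the formula simplifies to ((Q ∧ S) ∧ ¬M) ∧ ((Q ∨ C) ↔ (¬Q ∧ M)).
  Q = True: the conjunct (Q ∨ C) ↔ (¬Q ∧ M) becomes (True ∨ C) ↔ (False ∧ M) = False.
  Q = False: the conjunct Q is False.
Both cases fail — unsatisfiable.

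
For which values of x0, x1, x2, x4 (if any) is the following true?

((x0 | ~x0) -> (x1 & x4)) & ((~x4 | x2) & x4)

x0: True, x1: True, x2: True, x4: True

  (x0 | ~x0) -> (x1 & x4) = True
    x0 | ~x0 = True
      ~x0 = False
    x1 & x4 = True
  (~x4 | x2) & x4 = True
    ~x4 | x2 = True
      ~x4 = False
Both conjuncts True, so the formula holds.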